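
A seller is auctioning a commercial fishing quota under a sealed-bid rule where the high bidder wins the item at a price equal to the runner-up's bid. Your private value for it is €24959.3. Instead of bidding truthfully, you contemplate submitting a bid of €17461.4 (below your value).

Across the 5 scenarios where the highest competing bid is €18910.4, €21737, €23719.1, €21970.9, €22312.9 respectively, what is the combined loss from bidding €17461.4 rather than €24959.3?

€16146.2

The deviation costs you only when the competing bid falls strictly between €17461.4 and €24959.3; elsewhere both bids give the same outcome.
€18910.4: truthful payoff €6048.9, deviation payoff €0 → loss €6048.9.
€21737: truthful payoff €3222.3, deviation payoff €0 → loss €3222.3.
€23719.1: truthful payoff €1240.2, deviation payoff €0 → loss €1240.2.
€21970.9: truthful payoff €2988.4, deviation payoff €0 → loss €2988.4.
€22312.9: truthful payoff €2646.4, deviation payoff €0 → loss €2646.4.
Total loss = €6048.9 + €3222.3 + €1240.2 + €2988.4 + €2646.4 = €16146.2.
Because the price is fixed by the runner-up's bid, deviating from your value can only change a good outcome into a bad one — never the reverse.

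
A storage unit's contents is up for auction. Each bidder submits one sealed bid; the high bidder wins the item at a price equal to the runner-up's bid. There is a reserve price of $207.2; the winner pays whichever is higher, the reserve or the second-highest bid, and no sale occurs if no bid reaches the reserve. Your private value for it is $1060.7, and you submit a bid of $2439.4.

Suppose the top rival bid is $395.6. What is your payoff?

$665.1

Your bid $2439.4 is the highest and exceeds the reserve.
Price = max(second-highest bid, reserve) = max($395.6, $207.2) = $395.6.
Payoff = $1060.7 − $395.6 = $665.1.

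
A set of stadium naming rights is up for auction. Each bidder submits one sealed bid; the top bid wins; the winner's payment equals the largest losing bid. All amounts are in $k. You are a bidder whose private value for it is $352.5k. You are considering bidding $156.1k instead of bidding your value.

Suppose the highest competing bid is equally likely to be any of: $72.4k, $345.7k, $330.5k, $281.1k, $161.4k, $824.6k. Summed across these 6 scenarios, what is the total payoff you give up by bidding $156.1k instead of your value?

The deviation costs you only when the competing bid falls strictly between $156.1k and $352.5k; elsewhere both bids give the same outcome.
$72.4k: outcomes coincide → loss $0k.
$345.7k: truthful payoff $6.8k, deviation payoff $0k → loss $6.8k.
$330.5k: truthful payoff $22k, deviation payoff $0k → loss $22k.
$281.1k: truthful payoff $71.4k, deviation payoff $0k → loss $71.4k.
$161.4k: truthful payoff $191.1k, deviation payoff $0k → loss $191.1k.
$824.6k: outcomes coincide → loss $0k.
Total loss = $6.8k + $22k + $71.4k + $191.1k = $291.3k.
Because the price is fixed by the runner-up's bid, deviating from your value can only change a good outcome into a bad one — never the reverse.

$291.3k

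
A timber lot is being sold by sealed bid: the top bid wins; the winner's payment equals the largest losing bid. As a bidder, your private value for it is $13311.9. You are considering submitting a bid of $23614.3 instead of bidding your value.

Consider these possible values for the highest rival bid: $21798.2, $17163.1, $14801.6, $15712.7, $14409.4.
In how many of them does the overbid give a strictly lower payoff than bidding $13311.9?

5

The deviation hurts exactly when the highest competing bid lies strictly between $13311.9 and $23614.3 — overbidding then wins at a price above your value.
$21798.2: inside the interval → strictly worse (loss $8486.3).
$17163.1: inside the interval → strictly worse (loss $3851.2).
$14801.6: inside the interval → strictly worse (loss $1489.7).
$15712.7: inside the interval → strictly worse (loss $2400.8).
$14409.4: inside the interval → strictly worse (loss $1097.5).
Count: 5.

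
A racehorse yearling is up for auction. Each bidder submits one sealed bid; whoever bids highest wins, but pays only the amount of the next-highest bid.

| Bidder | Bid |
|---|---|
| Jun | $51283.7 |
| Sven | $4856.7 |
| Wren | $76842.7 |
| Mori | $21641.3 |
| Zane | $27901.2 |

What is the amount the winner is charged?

Highest bid: Wren at $76842.7, so Wren wins.
Second-highest bid: Jun at $51283.7 — that is the price the winner pays.

$51283.7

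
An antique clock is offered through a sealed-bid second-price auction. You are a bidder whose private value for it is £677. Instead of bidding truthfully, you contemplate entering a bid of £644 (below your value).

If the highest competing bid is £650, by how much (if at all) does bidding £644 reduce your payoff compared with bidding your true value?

Bidding your value £677: you win (since £677 > £650) and pay £650. Payoff £27.
Bidding £644: you lose. Payoff £0.
The competing bid £650 lies between your shaded bid and your value, so underbidding forfeits an item you could have won at a profitable price.
Loss from deviating = £27 − (£0) = £27.

£27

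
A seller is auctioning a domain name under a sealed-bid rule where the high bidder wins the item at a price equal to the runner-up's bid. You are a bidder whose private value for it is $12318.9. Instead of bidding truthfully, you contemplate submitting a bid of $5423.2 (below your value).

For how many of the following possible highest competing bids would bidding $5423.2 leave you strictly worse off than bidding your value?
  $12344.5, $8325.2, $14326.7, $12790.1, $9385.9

2

The deviation hurts exactly when the highest competing bid lies strictly between $5423.2 and $12318.9 — underbidding then forfeits a profitable win.
$12344.5: above both → same outcome either way.
$8325.2: inside the interval → strictly worse (loss $3993.7).
$14326.7: above both → same outcome either way.
$12790.1: above both → same outcome either way.
$9385.9: inside the interval → strictly worse (loss $2933).
Count: 2.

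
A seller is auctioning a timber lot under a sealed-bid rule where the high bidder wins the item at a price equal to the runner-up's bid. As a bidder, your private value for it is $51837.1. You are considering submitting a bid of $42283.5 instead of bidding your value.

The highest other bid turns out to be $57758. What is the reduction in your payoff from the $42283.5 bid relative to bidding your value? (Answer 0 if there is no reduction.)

$0

Bidding your value $51837.1: you lose (since $51837.1 < $57758). Payoff $0.
Bidding $42283.5: you lose. Payoff $0.
Difference = $0 − $0 = $0; both bids lead to the same outcome because the competing bid is above both your value and your alternative bid.
In a second-price auction your bid sets only whether you win, not what you pay, so bidding your true value is weakly dominant.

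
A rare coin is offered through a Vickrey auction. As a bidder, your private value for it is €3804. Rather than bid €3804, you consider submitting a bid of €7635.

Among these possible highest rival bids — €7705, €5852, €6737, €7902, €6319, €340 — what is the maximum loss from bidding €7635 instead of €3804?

€7705: same outcome either way → loss €0.
€5852: truthful gives €0, deviation gives −€2048 → loss €2048.
€6737: truthful gives €0, deviation gives −€2933 → loss €2933.
€7902: same outcome either way → loss €0.
€6319: truthful gives €0, deviation gives −€2515 → loss €2515.
€340: same outcome either way → loss €0.
Maximum loss: €2933.

€2933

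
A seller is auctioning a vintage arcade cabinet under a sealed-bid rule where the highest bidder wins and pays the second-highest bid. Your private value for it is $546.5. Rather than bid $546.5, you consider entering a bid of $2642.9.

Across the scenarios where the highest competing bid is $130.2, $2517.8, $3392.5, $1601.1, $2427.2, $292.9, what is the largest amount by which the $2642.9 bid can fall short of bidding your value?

$1971.3

$130.2: same outcome either way → loss $0.
$2517.8: truthful gives $0, deviation gives −$1971.3 → loss $1971.3.
$3392.5: same outcome either way → loss $0.
$1601.1: truthful gives $0, deviation gives −$1054.6 → loss $1054.6.
$2427.2: truthful gives $0, deviation gives −$1880.7 → loss $1880.7.
$292.9: same outcome either way → loss $0.
Maximum loss: $1971.3.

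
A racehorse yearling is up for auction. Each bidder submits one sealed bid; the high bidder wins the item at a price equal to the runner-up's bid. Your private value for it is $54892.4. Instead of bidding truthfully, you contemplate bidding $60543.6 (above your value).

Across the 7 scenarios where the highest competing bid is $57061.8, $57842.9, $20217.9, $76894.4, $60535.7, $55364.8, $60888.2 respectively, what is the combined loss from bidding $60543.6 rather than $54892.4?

The deviation costs you only when the competing bid falls strictly between $54892.4 and $60543.6; elsewhere both bids give the same outcome.
$57061.8: truthful payoff $0, deviation payoff −$2169.4 → loss $2169.4.
$57842.9: truthful payoff $0, deviation payoff −$2950.5 → loss $2950.5.
$20217.9: outcomes coincide → loss $0.
$76894.4: outcomes coincide → loss $0.
$60535.7: truthful payoff $0, deviation payoff −$5643.3 → loss $5643.3.
$55364.8: truthful payoff $0, deviation payoff −$472.4 → loss $472.4.
$60888.2: outcomes coincide → loss $0.
Total loss = $2169.4 + $2950.5 + $5643.3 + $472.4 = $11235.6.

$11235.6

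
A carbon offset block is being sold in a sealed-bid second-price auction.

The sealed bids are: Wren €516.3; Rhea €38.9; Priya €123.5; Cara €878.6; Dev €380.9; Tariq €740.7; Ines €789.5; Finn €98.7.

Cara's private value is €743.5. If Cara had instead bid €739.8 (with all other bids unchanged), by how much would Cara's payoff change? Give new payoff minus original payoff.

The highest bid among the other bidders is €789.5; Cara's bid doesn't change that.
Original bid €878.6: Cara is highest, pays the top rival bid €789.5; payoff €743.5 − €789.5 = −€46.
Alternative bid €739.8: Cara is not highest (top rival bid is €789.5); payoff €0.
Change in payoff = €0 − (−€46) = €46.

€46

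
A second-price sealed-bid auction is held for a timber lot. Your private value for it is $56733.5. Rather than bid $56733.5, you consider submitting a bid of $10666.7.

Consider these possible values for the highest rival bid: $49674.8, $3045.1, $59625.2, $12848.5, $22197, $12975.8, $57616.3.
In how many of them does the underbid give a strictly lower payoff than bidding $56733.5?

The deviation hurts exactly when the highest competing bid lies strictly between $10666.7 and $56733.5 — underbidding then forfeits a profitable win.
$49674.8: inside the interval → strictly worse (loss $7058.7).
$3045.1: below both → same outcome either way.
$59625.2: above both → same outcome either way.
$12848.5: inside the interval → strictly worse (loss $43885).
$22197: inside the interval → strictly worse (loss $34536.5).
$12975.8: inside the interval → strictly worse (loss $43757.7).
$57616.3: above both → same outcome either way.
Count: 4.

4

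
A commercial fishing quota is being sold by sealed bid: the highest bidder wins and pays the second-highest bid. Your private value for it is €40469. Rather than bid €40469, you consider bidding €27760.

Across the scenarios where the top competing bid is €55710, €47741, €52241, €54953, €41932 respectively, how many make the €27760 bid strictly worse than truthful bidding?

0

The deviation hurts exactly when the highest competing bid lies strictly between €27760 and €40469 — underbidding then forfeits a profitable win.
€55710: above both → same outcome either way.
€47741: above both → same outcome either way.
€52241: above both → same outcome either way.
€54953: above both → same outcome either way.
€41932: above both → same outcome either way.
Count: 0.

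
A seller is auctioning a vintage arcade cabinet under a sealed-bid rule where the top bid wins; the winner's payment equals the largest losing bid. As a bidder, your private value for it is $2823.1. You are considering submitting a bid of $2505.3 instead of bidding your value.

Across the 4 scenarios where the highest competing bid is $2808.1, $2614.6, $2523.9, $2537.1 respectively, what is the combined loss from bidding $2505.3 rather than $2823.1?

$808.7

The deviation costs you only when the competing bid falls strictly between $2505.3 and $2823.1; elsewhere both bids give the same outcome.
$2808.1: truthful payoff $15, deviation payoff $0 → loss $15.
$2614.6: truthful payoff $208.5, deviation payoff $0 → loss $208.5.
$2523.9: truthful payoff $299.2, deviation payoff $0 → loss $299.2.
$2537.1: truthful payoff $286, deviation payoff $0 → loss $286.
Total loss = $15 + $208.5 + $299.2 + $286 = $808.7.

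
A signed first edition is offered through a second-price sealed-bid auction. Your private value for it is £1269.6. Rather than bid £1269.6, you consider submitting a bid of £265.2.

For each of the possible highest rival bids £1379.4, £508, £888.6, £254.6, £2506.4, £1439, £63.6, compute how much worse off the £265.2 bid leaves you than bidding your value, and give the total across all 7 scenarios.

£1142.6

The deviation costs you only when the competing bid falls strictly between £265.2 and £1269.6; elsewhere both bids give the same outcome.
£1379.4: outcomes coincide → loss £0.
£508: truthful payoff £761.6, deviation payoff £0 → loss £761.6.
£888.6: truthful payoff £381, deviation payoff £0 → loss £381.
£254.6: outcomes coincide → loss £0.
£2506.4: outcomes coincide → loss £0.
£1439: outcomes coincide → loss £0.
£63.6: outcomes coincide → loss £0.
Total loss = £761.6 + £381 = £1142.6.
Because the price is fixed by the runner-up's bid, deviating from your value can only change a good outcome into a bad one — never the reverse.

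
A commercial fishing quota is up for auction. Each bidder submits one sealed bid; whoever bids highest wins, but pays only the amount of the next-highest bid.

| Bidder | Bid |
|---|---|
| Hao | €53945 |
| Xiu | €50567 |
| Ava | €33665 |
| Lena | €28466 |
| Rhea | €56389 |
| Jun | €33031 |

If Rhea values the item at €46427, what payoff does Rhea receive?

Highest bid: Rhea at €56389, so Rhea wins.
Second-highest bid: Hao at €53945 — that is the price the winner pays.
Rhea's payoff = value − price = €46427 − €53945 = −€7518.

−€7518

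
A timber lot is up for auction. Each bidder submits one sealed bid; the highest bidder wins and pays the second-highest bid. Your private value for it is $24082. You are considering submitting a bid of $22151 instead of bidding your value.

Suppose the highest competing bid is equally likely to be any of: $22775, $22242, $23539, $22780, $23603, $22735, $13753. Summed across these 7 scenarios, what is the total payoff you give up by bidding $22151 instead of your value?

The deviation costs you only when the competing bid falls strictly between $22151 and $24082; elsewhere both bids give the same outcome.
$22775: truthful payoff $1307, deviation payoff $0 → loss $1307.
$22242: truthful payoff $1840, deviation payoff $0 → loss $1840.
$23539: truthful payoff $543, deviation payoff $0 → loss $543.
$22780: truthful payoff $1302, deviation payoff $0 → loss $1302.
$23603: truthful payoff $479, deviation payoff $0 → loss $479.
$22735: truthful payoff $1347, deviation payoff $0 → loss $1347.
$13753: outcomes coincide → loss $0.
Total loss = $1307 + $1840 + $543 + $1302 + $479 + $1347 = $6818.
In a second-price auction your bid sets only whether you win, not what you pay, so bidding your true value is weakly dominant.

$6818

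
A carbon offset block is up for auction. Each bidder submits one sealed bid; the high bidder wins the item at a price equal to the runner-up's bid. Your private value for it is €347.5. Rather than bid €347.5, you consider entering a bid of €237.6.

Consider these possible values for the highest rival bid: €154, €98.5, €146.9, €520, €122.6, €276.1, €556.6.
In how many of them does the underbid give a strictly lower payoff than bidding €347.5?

The deviation hurts exactly when the highest competing bid lies strictly between €237.6 and €347.5 — underbidding then forfeits a profitable win.
€154: below both → same outcome either way.
€98.5: below both → same outcome either way.
€146.9: below both → same outcome either way.
€520: above both → same outcome either way.
€122.6: below both → same outcome either way.
€276.1: inside the interval → strictly worse (loss €71.4).
€556.6: above both → same outcome either way.
Count: 1.

1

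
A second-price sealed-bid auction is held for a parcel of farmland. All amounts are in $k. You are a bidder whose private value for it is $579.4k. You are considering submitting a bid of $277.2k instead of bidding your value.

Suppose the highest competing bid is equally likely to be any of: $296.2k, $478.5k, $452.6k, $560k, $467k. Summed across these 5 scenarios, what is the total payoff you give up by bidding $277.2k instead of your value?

$642.7k

The deviation costs you only when the competing bid falls strictly between $277.2k and $579.4k; elsewhere both bids give the same outcome.
$296.2k: truthful payoff $283.2k, deviation payoff $0k → loss $283.2k.
$478.5k: truthful payoff $100.9k, deviation payoff $0k → loss $100.9k.
$452.6k: truthful payoff $126.8k, deviation payoff $0k → loss $126.8k.
$560k: truthful payoff $19.4k, deviation payoff $0k → loss $19.4k.
$467k: truthful payoff $112.4k, deviation payoff $0k → loss $112.4k.
Total loss = $283.2k + $100.9k + $126.8k + $19.4k + $112.4k = $642.7k.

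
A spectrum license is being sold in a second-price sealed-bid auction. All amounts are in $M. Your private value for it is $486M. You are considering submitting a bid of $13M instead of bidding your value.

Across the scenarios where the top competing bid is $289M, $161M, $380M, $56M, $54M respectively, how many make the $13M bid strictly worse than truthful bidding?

The deviation hurts exactly when the highest competing bid lies strictly between $13M and $486M — underbidding then forfeits a profitable win.
$289M: inside the interval → strictly worse (loss $197M).
$161M: inside the interval → strictly worse (loss $325M).
$380M: inside the interval → strictly worse (loss $106M).
$56M: inside the interval → strictly worse (loss $430M).
$54M: inside the interval → strictly worse (loss $432M).
Count: 5.

5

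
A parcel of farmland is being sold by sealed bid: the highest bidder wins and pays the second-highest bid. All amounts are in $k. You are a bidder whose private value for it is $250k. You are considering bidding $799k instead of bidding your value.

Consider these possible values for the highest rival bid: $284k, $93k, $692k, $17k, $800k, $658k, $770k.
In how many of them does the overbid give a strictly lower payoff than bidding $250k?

The deviation hurts exactly when the highest competing bid lies strictly between $250k and $799k — overbidding then wins at a price above your value.
$284k: inside the interval → strictly worse (loss $34k).
$93k: below both → same outcome either way.
$692k: inside the interval → strictly worse (loss $442k).
$17k: below both → same outcome either way.
$800k: above both → same outcome either way.
$658k: inside the interval → strictly worse (loss $408k).
$770k: inside the interval → strictly worse (loss $520k).
Count: 4.

4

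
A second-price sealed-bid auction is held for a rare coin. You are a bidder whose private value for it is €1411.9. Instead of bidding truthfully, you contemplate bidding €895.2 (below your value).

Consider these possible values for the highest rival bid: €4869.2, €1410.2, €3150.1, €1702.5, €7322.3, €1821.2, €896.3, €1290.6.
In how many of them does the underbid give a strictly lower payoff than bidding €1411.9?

3

The deviation hurts exactly when the highest competing bid lies strictly between €895.2 and €1411.9 — underbidding then forfeits a profitable win.
€4869.2: above both → same outcome either way.
€1410.2: inside the interval → strictly worse (loss €1.7).
€3150.1: above both → same outcome either way.
€1702.5: above both → same outcome either way.
€7322.3: above both → same outcome either way.
€1821.2: above both → same outcome either way.
€896.3: inside the interval → strictly worse (loss €515.6).
€1290.6: inside the interval → strictly worse (loss €121.3).
Count: 3.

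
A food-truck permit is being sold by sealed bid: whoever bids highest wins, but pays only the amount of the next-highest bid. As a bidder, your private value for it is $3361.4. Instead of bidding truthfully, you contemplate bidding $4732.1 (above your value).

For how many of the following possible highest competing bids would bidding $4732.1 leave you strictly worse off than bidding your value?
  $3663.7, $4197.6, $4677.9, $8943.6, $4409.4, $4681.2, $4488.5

The deviation hurts exactly when the highest competing bid lies strictly between $3361.4 and $4732.1 — overbidding then wins at a price above your value.
$3663.7: inside the interval → strictly worse (loss $302.3).
$4197.6: inside the interval → strictly worse (loss $836.2).
$4677.9: inside the interval → strictly worse (loss $1316.5).
$8943.6: above both → same outcome either way.
$4409.4: inside the interval → strictly worse (loss $1048).
$4681.2: inside the interval → strictly worse (loss $1319.8).
$4488.5: inside the interval → strictly worse (loss $1127.1).
Count: 6.

6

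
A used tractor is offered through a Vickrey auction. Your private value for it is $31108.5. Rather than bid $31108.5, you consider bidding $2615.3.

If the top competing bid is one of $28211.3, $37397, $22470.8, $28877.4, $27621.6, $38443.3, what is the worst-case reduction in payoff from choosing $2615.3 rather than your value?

$8637.7

$28211.3: truthful gives $2897.2, deviation gives $0 → loss $2897.2.
$37397: same outcome either way → loss $0.
$22470.8: truthful gives $8637.7, deviation gives $0 → loss $8637.7.
$28877.4: truthful gives $2231.1, deviation gives $0 → loss $2231.1.
$27621.6: truthful gives $3486.9, deviation gives $0 → loss $3486.9.
$38443.3: same outcome either way → loss $0.
Maximum loss: $8637.7.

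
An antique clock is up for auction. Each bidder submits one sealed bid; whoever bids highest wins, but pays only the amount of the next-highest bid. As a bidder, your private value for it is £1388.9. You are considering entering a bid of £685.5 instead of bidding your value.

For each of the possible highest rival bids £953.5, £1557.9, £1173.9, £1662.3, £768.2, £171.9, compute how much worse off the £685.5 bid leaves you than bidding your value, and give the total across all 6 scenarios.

The deviation costs you only when the competing bid falls strictly between £685.5 and £1388.9; elsewhere both bids give the same outcome.
£953.5: truthful payoff £435.4, deviation payoff £0 → loss £435.4.
£1557.9: outcomes coincide → loss £0.
£1173.9: truthful payoff £215, deviation payoff £0 → loss £215.
£1662.3: outcomes coincide → loss £0.
£768.2: truthful payoff £620.7, deviation payoff £0 → loss £620.7.
£171.9: outcomes coincide → loss £0.
Total loss = £435.4 + £215 + £620.7 = £1271.1.

£1271.1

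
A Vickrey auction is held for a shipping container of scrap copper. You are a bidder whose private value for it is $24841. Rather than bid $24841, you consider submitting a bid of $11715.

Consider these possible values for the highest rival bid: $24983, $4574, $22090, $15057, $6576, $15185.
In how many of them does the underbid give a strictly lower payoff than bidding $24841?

3

The deviation hurts exactly when the highest competing bid lies strictly between $11715 and $24841 — underbidding then forfeits a profitable win.
$24983: above both → same outcome either way.
$4574: below both → same outcome either way.
$22090: inside the interval → strictly worse (loss $2751).
$15057: inside the interval → strictly worse (loss $9784).
$6576: below both → same outcome either way.
$15185: inside the interval → strictly worse (loss $9656).
Count: 3.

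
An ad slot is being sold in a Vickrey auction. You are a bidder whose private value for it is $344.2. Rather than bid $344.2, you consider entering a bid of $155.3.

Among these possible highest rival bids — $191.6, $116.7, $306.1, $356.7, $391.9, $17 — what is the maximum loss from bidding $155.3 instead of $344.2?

$191.6: truthful gives $152.6, deviation gives $0 → loss $152.6.
$116.7: same outcome either way → loss $0.
$306.1: truthful gives $38.1, deviation gives $0 → loss $38.1.
$356.7: same outcome either way → loss $0.
$391.9: same outcome either way → loss $0.
$17: same outcome either way → loss $0.
Maximum loss: $152.6.

$152.6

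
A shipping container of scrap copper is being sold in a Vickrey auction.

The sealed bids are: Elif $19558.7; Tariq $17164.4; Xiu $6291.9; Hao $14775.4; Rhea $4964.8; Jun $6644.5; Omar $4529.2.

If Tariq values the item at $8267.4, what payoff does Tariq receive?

$0

Highest bid: Elif at $19558.7, so Elif wins.
Second-highest bid: Tariq at $17164.4 — that is the price the winner pays.
Tariq did not win, so Tariq pays nothing and receives nothing: payoff $0.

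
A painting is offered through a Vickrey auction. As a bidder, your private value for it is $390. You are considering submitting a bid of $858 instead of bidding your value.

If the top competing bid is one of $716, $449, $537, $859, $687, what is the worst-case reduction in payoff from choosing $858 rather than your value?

$716: truthful gives $0, deviation gives −$326 → loss $326.
$449: truthful gives $0, deviation gives −$59 → loss $59.
$537: truthful gives $0, deviation gives −$147 → loss $147.
$859: same outcome either way → loss $0.
$687: truthful gives $0, deviation gives −$297 → loss $297.
Maximum loss: $326.

$326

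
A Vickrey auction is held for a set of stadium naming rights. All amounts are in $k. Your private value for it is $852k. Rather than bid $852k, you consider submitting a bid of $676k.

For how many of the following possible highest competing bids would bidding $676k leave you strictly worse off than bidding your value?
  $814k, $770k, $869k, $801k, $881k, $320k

3

The deviation hurts exactly when the highest competing bid lies strictly between $676k and $852k — underbidding then forfeits a profitable win.
$814k: inside the interval → strictly worse (loss $38k).
$770k: inside the interval → strictly worse (loss $82k).
$869k: above both → same outcome either way.
$801k: inside the interval → strictly worse (loss $51k).
$881k: above both → same outcome either way.
$320k: below both → same outcome either way.
Count: 3.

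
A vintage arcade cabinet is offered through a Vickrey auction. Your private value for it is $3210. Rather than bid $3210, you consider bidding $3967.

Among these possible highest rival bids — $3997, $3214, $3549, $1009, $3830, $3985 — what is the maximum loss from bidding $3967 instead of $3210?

$620

$3997: same outcome either way → loss $0.
$3214: truthful gives $0, deviation gives −$4 → loss $4.
$3549: truthful gives $0, deviation gives −$339 → loss $339.
$1009: same outcome either way → loss $0.
$3830: truthful gives $0, deviation gives −$620 → loss $620.
$3985: same outcome either way → loss $0.
Maximum loss: $620.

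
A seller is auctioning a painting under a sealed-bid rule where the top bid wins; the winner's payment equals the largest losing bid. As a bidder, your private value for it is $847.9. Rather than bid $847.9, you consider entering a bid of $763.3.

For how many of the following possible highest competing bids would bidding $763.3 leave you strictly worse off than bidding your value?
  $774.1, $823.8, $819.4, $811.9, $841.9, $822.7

The deviation hurts exactly when the highest competing bid lies strictly between $763.3 and $847.9 — underbidding then forfeits a profitable win.
$774.1: inside the interval → strictly worse (loss $73.8).
$823.8: inside the interval → strictly worse (loss $24.1).
$819.4: inside the interval → strictly worse (loss $28.5).
$811.9: inside the interval → strictly worse (loss $36).
$841.9: inside the interval → strictly worse (loss $6).
$822.7: inside the interval → strictly worse (loss $25.2).
Count: 6.

6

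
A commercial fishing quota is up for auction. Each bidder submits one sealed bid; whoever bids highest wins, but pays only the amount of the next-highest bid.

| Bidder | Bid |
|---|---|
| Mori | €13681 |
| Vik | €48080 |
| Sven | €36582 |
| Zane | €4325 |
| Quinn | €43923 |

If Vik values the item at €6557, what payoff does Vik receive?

−€37366

Highest bid: Vik at €48080, so Vik wins.
Second-highest bid: Quinn at €43923 — that is the price the winner pays.
Vik's payoff = value − price = €6557 − €43923 = −€37366.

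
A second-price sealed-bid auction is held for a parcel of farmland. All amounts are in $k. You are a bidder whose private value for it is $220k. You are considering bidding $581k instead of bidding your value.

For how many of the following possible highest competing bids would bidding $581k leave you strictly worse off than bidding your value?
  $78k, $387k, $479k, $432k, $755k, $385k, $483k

The deviation hurts exactly when the highest competing bid lies strictly between $220k and $581k — overbidding then wins at a price above your value.
$78k: below both → same outcome either way.
$387k: inside the interval → strictly worse (loss $167k).
$479k: inside the interval → strictly worse (loss $259k).
$432k: inside the interval → strictly worse (loss $212k).
$755k: above both → same outcome either way.
$385k: inside the interval → strictly worse (loss $165k).
$483k: inside the interval → strictly worse (loss $263k).
Count: 5.

5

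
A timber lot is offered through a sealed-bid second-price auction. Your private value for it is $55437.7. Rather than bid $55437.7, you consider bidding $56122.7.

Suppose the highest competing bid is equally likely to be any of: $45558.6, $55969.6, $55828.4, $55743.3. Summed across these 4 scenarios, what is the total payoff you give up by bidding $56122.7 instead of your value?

$1228.2

The deviation costs you only when the competing bid falls strictly between $55437.7 and $56122.7; elsewhere both bids give the same outcome.
$45558.6: outcomes coincide → loss $0.
$55969.6: truthful payoff $0, deviation payoff −$531.9 → loss $531.9.
$55828.4: truthful payoff $0, deviation payoff −$390.7 → loss $390.7.
$55743.3: truthful payoff $0, deviation payoff −$305.6 → loss $305.6.
Total loss = $531.9 + $390.7 + $305.6 = $1228.2.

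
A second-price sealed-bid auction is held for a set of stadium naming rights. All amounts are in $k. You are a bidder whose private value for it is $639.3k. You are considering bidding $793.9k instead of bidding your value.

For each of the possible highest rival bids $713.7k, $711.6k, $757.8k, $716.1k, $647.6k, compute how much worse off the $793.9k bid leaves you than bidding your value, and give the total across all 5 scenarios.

The deviation costs you only when the competing bid falls strictly between $639.3k and $793.9k; elsewhere both bids give the same outcome.
$713.7k: truthful payoff $0k, deviation payoff −$74.4k → loss $74.4k.
$711.6k: truthful payoff $0k, deviation payoff −$72.3k → loss $72.3k.
$757.8k: truthful payoff $0k, deviation payoff −$118.5k → loss $118.5k.
$716.1k: truthful payoff $0k, deviation payoff −$76.8k → loss $76.8k.
$647.6k: truthful payoff $0k, deviation payoff −$8.3k → loss $8.3k.
Total loss = $74.4k + $72.3k + $118.5k + $76.8k + $8.3k = $350.3k.

$350.3k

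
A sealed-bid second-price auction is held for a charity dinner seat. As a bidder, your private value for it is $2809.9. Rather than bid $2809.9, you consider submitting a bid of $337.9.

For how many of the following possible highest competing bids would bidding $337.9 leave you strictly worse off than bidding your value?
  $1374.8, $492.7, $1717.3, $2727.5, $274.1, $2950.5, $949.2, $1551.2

6

The deviation hurts exactly when the highest competing bid lies strictly between $337.9 and $2809.9 — underbidding then forfeits a profitable win.
$1374.8: inside the interval → strictly worse (loss $1435.1).
$492.7: inside the interval → strictly worse (loss $2317.2).
$1717.3: inside the interval → strictly worse (loss $1092.6).
$2727.5: inside the interval → strictly worse (loss $82.4).
$274.1: below both → same outcome either way.
$2950.5: above both → same outcome either way.
$949.2: inside the interval → strictly worse (loss $1860.7).
$1551.2: inside the interval → strictly worse (loss $1258.7).
Count: 6.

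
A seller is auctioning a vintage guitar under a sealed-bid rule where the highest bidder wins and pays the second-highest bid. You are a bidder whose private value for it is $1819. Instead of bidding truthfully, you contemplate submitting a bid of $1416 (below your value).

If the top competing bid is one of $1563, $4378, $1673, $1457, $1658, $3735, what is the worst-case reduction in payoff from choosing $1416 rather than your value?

$1563: truthful gives $256, deviation gives $0 → loss $256.
$4378: same outcome either way → loss $0.
$1673: truthful gives $146, deviation gives $0 → loss $146.
$1457: truthful gives $362, deviation gives $0 → loss $362.
$1658: truthful gives $161, deviation gives $0 → loss $161.
$3735: same outcome either way → loss $0.
Maximum loss: $362.

$362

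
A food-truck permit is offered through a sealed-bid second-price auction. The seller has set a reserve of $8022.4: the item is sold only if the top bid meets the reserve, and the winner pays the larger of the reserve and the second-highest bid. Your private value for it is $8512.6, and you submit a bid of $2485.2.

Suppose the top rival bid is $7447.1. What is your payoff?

Your bid $2485.2 is below the highest competing bid $7447.1, so you lose. Payoff $0.

$0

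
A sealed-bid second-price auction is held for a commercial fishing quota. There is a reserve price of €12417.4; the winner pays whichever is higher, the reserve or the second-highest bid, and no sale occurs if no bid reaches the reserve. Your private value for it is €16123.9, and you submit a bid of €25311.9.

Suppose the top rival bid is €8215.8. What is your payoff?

€3706.5

Your bid €25311.9 is the highest and exceeds the reserve.
Price = max(second-highest bid, reserve) = max(€8215.8, €12417.4) = €12417.4.
Payoff = €16123.9 − €12417.4 = €3706.5.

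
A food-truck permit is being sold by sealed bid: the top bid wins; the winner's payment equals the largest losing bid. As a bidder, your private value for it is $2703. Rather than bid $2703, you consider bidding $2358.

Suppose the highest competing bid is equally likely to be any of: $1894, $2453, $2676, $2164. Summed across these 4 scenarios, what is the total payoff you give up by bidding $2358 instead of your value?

The deviation costs you only when the competing bid falls strictly between $2358 and $2703; elsewhere both bids give the same outcome.
$1894: outcomes coincide → loss $0.
$2453: truthful payoff $250, deviation payoff $0 → loss $250.
$2676: truthful payoff $27, deviation payoff $0 → loss $27.
$2164: outcomes coincide → loss $0.
Total loss = $250 + $27 = $277.

$277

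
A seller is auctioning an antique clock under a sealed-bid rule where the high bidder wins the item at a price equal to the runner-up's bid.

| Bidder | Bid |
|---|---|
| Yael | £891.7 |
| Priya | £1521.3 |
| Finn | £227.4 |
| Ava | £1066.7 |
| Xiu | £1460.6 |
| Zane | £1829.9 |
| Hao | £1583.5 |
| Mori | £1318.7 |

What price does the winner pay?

Highest bid: Zane at £1829.9, so Zane wins.
Second-highest bid: Hao at £1583.5 — that is the price the winner pays.

£1583.5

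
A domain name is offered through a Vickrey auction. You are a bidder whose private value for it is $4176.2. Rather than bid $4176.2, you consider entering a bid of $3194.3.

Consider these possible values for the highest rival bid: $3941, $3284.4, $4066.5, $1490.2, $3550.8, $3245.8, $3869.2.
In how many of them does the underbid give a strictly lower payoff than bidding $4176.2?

6

The deviation hurts exactly when the highest competing bid lies strictly between $3194.3 and $4176.2 — underbidding then forfeits a profitable win.
$3941: inside the interval → strictly worse (loss $235.2).
$3284.4: inside the interval → strictly worse (loss $891.8).
$4066.5: inside the interval → strictly worse (loss $109.7).
$1490.2: below both → same outcome either way.
$3550.8: inside the interval → strictly worse (loss $625.4).
$3245.8: inside the interval → strictly worse (loss $930.4).
$3869.2: inside the interval → strictly worse (loss $307).
Count: 6.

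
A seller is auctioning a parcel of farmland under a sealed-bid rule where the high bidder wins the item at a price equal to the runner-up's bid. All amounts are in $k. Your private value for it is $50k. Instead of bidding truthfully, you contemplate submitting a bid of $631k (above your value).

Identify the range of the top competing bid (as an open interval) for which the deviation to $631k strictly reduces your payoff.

($50k, $631k)

If the competing bid is below $50k, both bids win at the same price — no difference.
If it is above $631k, both bids lose — no difference.
If it lies strictly between $50k and $631k, bidding your value loses (payoff 0) while bidding $631k wins at a price above your value (payoff negative).
So the deviation strictly hurts on the open interval ($50k, $631k).
In a second-price auction your bid sets only whether you win, not what you pay, so bidding your true value is weakly dominant.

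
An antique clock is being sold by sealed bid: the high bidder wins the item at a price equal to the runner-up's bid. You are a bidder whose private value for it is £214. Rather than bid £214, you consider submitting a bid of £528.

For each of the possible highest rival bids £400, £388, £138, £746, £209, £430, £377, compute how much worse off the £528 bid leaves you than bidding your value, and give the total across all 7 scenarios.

The deviation costs you only when the competing bid falls strictly between £214 and £528; elsewhere both bids give the same outcome.
£400: truthful payoff £0, deviation payoff −£186 → loss £186.
£388: truthful payoff £0, deviation payoff −£174 → loss £174.
£138: outcomes coincide → loss £0.
£746: outcomes coincide → loss £0.
£209: outcomes coincide → loss £0.
£430: truthful payoff £0, deviation payoff −£216 → loss £216.
£377: truthful payoff £0, deviation payoff −£163 → loss £163.
Total loss = £186 + £174 + £216 + £163 = £739.

£739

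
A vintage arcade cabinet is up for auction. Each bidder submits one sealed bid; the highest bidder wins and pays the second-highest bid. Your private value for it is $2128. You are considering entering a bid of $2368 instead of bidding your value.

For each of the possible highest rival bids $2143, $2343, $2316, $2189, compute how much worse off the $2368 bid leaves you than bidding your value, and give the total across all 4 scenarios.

$479

The deviation costs you only when the competing bid falls strictly between $2128 and $2368; elsewhere both bids give the same outcome.
$2143: truthful payoff $0, deviation payoff −$15 → loss $15.
$2343: truthful payoff $0, deviation payoff −$215 → loss $215.
$2316: truthful payoff $0, deviation payoff −$188 → loss $188.
$2189: truthful payoff $0, deviation payoff −$61 → loss $61.
Total loss = $15 + $215 + $188 + $61 = $479.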